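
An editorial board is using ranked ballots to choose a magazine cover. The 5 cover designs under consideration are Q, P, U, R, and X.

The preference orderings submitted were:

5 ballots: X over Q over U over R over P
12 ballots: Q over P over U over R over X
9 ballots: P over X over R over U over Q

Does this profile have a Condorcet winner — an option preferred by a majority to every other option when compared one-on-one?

No

Head-to-head results (26 voters total):
Q vs P: Q wins 17–9.
Q vs U: Q wins 17–9.
Q vs R: Q wins 17–9.
Q vs X: X wins 14–12.
P vs U: P wins 21–5.
P vs R: P wins 21–5.
P vs X: P wins 21–5.
U vs R: U wins 17–9.
U vs X: X wins 14–12.
R vs X: X wins 14–12.
No candidate beats all others: Q beats P beats X beats Q, a majority cycle.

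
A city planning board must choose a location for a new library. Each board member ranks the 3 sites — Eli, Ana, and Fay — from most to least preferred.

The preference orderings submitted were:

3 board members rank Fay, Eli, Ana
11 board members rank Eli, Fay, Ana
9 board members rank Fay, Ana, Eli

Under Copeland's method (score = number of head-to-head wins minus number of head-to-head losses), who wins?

Fay

Pairwise results:
  Eli vs Ana: Eli wins 14–9.
  Eli vs Fay: Fay wins 12–11.
  Ana vs Fay: Fay wins 23–0.
Copeland scores (wins − losses):
  Eli: 1 − 1 = 0
  Ana: 0 − 2 = -2
  Fay: 2 − 0 = 2
Fay has the best Copeland score.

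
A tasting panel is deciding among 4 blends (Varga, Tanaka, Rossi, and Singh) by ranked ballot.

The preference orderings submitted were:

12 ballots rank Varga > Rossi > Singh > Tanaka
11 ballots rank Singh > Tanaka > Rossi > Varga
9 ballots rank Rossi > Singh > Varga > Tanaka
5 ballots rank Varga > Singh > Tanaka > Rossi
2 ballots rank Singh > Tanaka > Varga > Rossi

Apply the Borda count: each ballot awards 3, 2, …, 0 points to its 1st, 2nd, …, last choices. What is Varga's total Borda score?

Borda scores:
  Varga: 12·3 + 11·0 + 9·1 + 5·3 + 2·1 = 62
  Tanaka: 12·0 + 11·2 + 9·0 + 5·1 + 2·2 = 31
  Rossi: 12·2 + 11·1 + 9·3 + 5·0 + 2·0 = 62
  Singh: 12·1 + 11·3 + 9·2 + 5·2 + 2·3 = 79

62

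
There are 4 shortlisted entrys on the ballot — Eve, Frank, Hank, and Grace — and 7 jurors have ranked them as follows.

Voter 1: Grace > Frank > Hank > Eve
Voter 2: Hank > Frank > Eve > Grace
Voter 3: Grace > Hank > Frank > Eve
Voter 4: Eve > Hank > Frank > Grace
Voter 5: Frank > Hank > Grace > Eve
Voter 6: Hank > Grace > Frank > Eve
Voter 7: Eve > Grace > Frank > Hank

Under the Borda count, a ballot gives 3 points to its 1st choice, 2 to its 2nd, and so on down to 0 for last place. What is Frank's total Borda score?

11

Borda scores:
  Eve: 0 + 1 + 0 + 3 + 0 + 0 + 3 = 7
  Frank: 2 + 2 + 1 + 1 + 3 + 1 + 1 = 11
  Hank: 1 + 3 + 2 + 2 + 2 + 3 + 0 = 13
  Grace: 3 + 0 + 3 + 0 + 1 + 2 + 2 = 11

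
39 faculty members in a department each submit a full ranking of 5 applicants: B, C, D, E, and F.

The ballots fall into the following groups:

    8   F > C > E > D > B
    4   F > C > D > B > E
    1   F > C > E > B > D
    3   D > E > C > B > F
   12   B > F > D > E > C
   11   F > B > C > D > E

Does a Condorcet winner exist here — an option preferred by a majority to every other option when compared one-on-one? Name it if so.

F

Head-to-head results (39 voters total):
B vs C: B wins 23–16.
B vs D: B wins 24–15.
B vs E: B wins 27–12.
B vs F: F wins 24–15.
C vs D: C wins 24–15.
C vs E: C wins 24–15.
C vs F: F wins 36–3.
D vs E: D wins 30–9.
D vs F: F wins 36–3.
E vs F: F wins 36–3.
F beats each rival — B (24–15), C (36–3), D (36–3), E (36–3) — so F is the Condorcet winner.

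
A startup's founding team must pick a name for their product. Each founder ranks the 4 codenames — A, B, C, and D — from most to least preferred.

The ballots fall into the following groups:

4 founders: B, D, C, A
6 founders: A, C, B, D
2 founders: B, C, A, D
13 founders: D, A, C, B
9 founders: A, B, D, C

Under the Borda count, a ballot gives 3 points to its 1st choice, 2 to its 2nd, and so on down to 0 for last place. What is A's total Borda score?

73

Borda scores:
  A: 4·0 + 6·3 + 2·1 + 13·2 + 9·3 = 73
  B: 4·3 + 6·1 + 2·3 + 13·0 + 9·2 = 42
  C: 4·1 + 6·2 + 2·2 + 13·1 + 9·0 = 33
  D: 4·2 + 6·0 + 2·0 + 13·3 + 9·1 = 56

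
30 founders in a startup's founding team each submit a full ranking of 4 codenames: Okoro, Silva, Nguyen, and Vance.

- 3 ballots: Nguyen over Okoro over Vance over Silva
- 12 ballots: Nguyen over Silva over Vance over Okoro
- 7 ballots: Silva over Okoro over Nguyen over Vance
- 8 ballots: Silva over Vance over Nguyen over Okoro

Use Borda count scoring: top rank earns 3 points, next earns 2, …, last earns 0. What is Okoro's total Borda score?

Borda scores:
  Okoro: 3·2 + 12·0 + 7·2 + 8·0 = 20
  Silva: 3·0 + 12·2 + 7·3 + 8·3 = 69
  Nguyen: 3·3 + 12·3 + 7·1 + 8·1 = 60
  Vance: 3·1 + 12·1 + 7·0 + 8·2 = 31

20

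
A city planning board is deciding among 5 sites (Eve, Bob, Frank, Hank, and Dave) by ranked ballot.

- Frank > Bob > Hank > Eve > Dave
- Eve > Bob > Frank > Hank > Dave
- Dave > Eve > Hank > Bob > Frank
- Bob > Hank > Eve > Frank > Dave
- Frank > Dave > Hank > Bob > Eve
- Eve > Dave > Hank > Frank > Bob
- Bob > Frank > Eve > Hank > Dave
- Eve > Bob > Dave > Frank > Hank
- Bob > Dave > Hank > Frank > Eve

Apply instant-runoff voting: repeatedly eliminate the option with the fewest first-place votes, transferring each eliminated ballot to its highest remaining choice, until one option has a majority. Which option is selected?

Round 1: Eve 3, Bob 3, Frank 2, Dave 1, Hank 0. Hank has the fewest and is eliminated.
Round 2: Eve 3, Bob 3, Frank 2, Dave 1. Dave has the fewest and is eliminated.
Round 3: Eve 4, Bob 3, Frank 2. Frank has the fewest and is eliminated.
Round 4: Bob 5, Eve 4. Bob has a majority.

Bob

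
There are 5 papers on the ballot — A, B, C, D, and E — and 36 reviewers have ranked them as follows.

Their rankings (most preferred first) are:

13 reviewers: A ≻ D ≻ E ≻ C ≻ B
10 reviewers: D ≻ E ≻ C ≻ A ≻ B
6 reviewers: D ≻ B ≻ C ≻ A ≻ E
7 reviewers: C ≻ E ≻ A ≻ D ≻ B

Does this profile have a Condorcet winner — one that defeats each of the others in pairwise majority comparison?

No

Head-to-head results (36 voters total):
A vs B: A wins 30–6.
A vs C: C wins 23–13.
A vs D: A wins 20–16.
A vs E: A wins 19–17.
B vs C: C wins 30–6.
B vs D: D wins 36–0.
B vs E: E wins 30–6.
C vs D: D wins 29–7.
C vs E: E wins 23–13.
D vs E: D wins 29–7.
No candidate beats all others: A beats D beats C beats A, a majority cycle.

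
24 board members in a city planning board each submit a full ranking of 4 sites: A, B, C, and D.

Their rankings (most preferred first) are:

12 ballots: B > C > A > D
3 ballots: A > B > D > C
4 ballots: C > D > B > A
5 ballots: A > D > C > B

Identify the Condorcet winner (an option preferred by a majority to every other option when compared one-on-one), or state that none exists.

B

Head-to-head results (24 voters total):
A vs B: B wins 16–8.
A vs C: C wins 16–8.
A vs D: A wins 20–4.
B vs C: B wins 15–9.
B vs D: B wins 15–9.
C vs D: C wins 16–8.
B beats each rival — A (16–8), C (15–9), D (15–9) — so B is the Condorcet winner.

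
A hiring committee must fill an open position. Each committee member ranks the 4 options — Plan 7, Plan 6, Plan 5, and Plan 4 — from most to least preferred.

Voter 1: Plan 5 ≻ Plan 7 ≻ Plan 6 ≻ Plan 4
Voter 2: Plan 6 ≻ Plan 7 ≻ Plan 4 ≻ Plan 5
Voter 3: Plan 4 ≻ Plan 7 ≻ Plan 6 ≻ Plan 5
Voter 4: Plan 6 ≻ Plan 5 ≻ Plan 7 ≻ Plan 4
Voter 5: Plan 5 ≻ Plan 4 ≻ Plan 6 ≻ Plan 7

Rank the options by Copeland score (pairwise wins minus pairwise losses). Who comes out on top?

Pairwise results:
  Plan 7 vs Plan 6: Plan 6 wins 3–2.
  Plan 7 vs Plan 5: Plan 5 wins 3–2.
  Plan 7 vs Plan 4: Plan 7 wins 3–2.
  Plan 6 vs Plan 5: Plan 6 wins 3–2.
  Plan 6 vs Plan 4: Plan 6 wins 3–2.
  Plan 5 vs Plan 4: Plan 5 wins 3–2.
Copeland scores (wins − losses):
  Plan 7: 1 − 2 = -1
  Plan 6: 3 − 0 = 3
  Plan 5: 2 − 1 = 1
  Plan 4: 0 − 3 = -3
Plan 6 has the best Copeland score.

Plan 6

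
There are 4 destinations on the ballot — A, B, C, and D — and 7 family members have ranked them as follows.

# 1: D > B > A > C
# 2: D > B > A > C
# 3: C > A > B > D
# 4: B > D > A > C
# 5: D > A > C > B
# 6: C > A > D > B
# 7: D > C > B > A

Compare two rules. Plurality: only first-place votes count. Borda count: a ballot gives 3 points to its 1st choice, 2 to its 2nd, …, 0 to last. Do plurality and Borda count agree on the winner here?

Yes

Plurality first-place counts: A 0, B 1, C 2, D 4 → D.
Borda totals: A 9, B 9, C 9, D 15 → D.
The two rules agree on D.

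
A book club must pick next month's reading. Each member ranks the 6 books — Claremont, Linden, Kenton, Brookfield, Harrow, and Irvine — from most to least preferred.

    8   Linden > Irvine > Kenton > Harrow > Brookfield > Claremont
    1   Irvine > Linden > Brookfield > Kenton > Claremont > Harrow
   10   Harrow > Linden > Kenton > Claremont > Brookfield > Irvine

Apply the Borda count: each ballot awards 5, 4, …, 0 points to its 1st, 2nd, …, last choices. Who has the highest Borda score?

Borda scores:
  Claremont: 8·0 + 1 + 10·2 = 21
  Linden: 8·5 + 4 + 10·4 = 84
  Kenton: 8·3 + 2 + 10·3 = 56
  Brookfield: 8·1 + 3 + 10·1 = 21
  Harrow: 8·2 + 0 + 10·5 = 66
  Irvine: 8·4 + 5 + 10·0 = 37
Linden has the highest total.

Linden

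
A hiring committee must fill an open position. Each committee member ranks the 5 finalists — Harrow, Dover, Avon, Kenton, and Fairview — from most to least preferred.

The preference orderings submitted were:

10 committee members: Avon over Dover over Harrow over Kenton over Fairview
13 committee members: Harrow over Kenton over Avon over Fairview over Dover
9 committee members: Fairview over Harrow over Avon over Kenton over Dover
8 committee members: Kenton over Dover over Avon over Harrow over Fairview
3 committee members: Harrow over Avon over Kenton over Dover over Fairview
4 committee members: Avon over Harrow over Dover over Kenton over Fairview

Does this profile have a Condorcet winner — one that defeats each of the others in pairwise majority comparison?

Head-to-head results (47 voters total):
Harrow vs Dover: Harrow wins 29–18.
Harrow vs Avon: Harrow wins 25–22.
Harrow vs Kenton: Harrow wins 39–8.
Harrow vs Fairview: Harrow wins 38–9.
Dover vs Avon: Avon wins 39–8.
Dover vs Kenton: Kenton wins 33–14.
Dover vs Fairview: Dover wins 25–22.
Avon vs Kenton: Avon wins 26–21.
Avon vs Fairview: Avon wins 38–9.
Kenton vs Fairview: Kenton wins 38–9.
Harrow beats each rival — Dover (29–18), Avon (25–22), Kenton (39–8), Fairview (38–9) — so Harrow is the Condorcet winner.

Yes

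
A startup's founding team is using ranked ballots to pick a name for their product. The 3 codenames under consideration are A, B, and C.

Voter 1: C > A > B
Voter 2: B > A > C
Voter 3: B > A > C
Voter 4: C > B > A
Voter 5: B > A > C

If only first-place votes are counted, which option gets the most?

First-place vote totals:
  A: 0
  B: 3
  C: 2
B has the most first-place votes.

B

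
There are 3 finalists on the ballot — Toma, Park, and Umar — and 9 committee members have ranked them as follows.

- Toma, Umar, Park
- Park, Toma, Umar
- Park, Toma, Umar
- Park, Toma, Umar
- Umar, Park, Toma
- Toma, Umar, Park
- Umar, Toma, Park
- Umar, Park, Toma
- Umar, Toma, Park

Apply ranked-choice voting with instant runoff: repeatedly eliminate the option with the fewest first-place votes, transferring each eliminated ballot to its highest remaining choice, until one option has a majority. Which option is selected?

Round 1: Umar 4, Park 3, Toma 2. Toma has the fewest and is eliminated.
Round 2: Umar 6, Park 3. Umar has a majority.

Umar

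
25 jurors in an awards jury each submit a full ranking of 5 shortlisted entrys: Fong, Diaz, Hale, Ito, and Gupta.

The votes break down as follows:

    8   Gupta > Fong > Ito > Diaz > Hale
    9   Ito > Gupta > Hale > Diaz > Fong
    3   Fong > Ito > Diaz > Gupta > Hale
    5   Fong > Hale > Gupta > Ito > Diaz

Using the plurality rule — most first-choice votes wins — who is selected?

First-place vote totals:
  Fong: 8
  Diaz: 0
  Hale: 0
  Ito: 9
  Gupta: 8
Ito has the most first-place votes.

Ito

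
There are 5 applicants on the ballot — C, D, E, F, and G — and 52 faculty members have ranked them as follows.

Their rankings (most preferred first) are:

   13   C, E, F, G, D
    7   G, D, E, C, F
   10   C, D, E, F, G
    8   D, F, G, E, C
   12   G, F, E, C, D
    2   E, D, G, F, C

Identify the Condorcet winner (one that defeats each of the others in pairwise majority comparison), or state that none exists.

No Condorcet winner

Head-to-head results (52 voters total):
C vs D: C wins 35–17.
C vs E: E wins 29–23.
C vs F: C wins 30–22.
C vs G: G wins 29–23.
D vs E: E wins 27–25.
D vs F: D wins 27–25.
D vs G: G wins 32–20.
E vs F: E wins 32–20.
E vs G: G wins 27–25.
F vs G: F wins 31–21.
No candidate beats all others: C beats F beats G beats C, a majority cycle.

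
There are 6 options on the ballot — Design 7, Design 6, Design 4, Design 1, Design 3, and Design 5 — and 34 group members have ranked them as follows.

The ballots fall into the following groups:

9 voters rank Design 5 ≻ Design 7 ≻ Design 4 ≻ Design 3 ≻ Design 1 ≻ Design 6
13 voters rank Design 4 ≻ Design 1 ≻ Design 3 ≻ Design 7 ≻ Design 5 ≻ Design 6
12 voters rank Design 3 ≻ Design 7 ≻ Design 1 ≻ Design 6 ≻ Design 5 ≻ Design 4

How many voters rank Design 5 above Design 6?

Ballots ranking Design 5 above Design 6: 9+13 = 22.
Ballots ranking Design 6 above Design 5: 12.
So 22 of 34 voters prefer Design 5 to Design 6.

22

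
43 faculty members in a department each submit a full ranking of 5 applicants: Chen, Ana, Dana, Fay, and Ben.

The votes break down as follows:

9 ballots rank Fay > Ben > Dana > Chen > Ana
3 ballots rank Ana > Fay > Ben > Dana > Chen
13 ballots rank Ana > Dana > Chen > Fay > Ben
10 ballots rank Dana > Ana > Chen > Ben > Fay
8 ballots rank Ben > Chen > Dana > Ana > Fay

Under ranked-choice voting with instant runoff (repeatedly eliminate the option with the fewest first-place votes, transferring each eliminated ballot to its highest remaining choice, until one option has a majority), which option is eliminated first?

Chen

Round 1: Ana 16, Dana 10, Fay 9, Ben 8, Chen 0. Chen has the fewest and is eliminated.
Round 2: Ana 16, Dana 10, Fay 9, Ben 8. Ben has the fewest and is eliminated.
Round 3: Dana 18, Ana 16, Fay 9. Fay has the fewest and is eliminated.
Round 4: Dana 27, Ana 16. Dana has a majority.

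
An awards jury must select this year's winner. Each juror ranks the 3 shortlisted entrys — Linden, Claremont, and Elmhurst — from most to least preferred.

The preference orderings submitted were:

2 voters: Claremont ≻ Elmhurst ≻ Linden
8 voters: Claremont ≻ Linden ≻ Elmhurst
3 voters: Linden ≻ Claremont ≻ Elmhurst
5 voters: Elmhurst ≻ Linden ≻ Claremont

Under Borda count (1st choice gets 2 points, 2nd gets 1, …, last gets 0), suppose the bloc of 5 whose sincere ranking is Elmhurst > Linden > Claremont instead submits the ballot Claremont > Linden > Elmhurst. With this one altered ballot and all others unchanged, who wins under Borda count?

Claremont

Borda totals with the altered ballot: Linden 19, Claremont 33, Elmhurst 2.
The winner is unchanged: still Claremont.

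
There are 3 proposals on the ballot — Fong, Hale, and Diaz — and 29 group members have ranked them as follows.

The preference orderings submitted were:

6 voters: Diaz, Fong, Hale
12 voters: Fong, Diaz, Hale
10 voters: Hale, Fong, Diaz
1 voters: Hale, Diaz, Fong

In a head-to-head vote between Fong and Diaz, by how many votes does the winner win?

15

Ballots ranking Fong above Diaz: 12+10 = 22.
Ballots ranking Diaz above Fong: 6+1 = 7.
Fong wins 22–7, a margin of 15.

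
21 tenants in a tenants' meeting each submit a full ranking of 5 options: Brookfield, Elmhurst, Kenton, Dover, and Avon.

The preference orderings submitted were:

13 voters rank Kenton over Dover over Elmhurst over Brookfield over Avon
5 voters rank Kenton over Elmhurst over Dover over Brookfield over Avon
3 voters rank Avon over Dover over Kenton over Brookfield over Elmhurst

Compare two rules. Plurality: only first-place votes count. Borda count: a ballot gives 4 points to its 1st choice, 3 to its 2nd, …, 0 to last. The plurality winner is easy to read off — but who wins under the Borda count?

Kenton

Plurality first-place counts: Brookfield 0, Elmhurst 0, Kenton 18, Dover 0, Avon 3 → Kenton.
Borda totals: Brookfield 21, Elmhurst 41, Kenton 78, Dover 58, Avon 12 → Kenton.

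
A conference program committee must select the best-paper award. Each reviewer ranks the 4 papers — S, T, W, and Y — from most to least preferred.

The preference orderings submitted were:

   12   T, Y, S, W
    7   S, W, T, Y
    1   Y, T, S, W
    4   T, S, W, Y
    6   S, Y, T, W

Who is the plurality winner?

T

First-place vote totals:
  S: 13
  T: 16
  W: 0
  Y: 1
T has the most first-place votes.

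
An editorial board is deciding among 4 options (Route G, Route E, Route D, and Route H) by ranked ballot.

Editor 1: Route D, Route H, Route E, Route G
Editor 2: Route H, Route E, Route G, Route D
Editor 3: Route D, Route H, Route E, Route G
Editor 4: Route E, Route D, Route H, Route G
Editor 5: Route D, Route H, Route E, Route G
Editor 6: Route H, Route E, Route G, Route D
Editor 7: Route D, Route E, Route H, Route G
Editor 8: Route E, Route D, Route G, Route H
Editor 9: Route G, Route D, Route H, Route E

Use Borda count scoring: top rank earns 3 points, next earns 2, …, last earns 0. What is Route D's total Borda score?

Borda scores:
  Route G: 0 + 1 + 0 + 0 + 0 + 1 + 0 + 1 + 3 = 6
  Route E: 1 + 2 + 1 + 3 + 1 + 2 + 2 + 3 + 0 = 15
  Route D: 3 + 0 + 3 + 2 + 3 + 0 + 3 + 2 + 2 = 18
  Route H: 2 + 3 + 2 + 1 + 2 + 3 + 1 + 0 + 1 = 15

18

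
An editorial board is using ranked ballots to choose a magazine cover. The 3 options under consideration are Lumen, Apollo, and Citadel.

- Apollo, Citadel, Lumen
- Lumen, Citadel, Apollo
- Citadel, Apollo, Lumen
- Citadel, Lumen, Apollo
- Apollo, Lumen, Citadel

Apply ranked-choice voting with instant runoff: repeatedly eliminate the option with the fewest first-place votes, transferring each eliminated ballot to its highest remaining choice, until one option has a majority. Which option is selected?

Round 1: Apollo 2, Citadel 2, Lumen 1. Lumen has the fewest and is eliminated.
Round 2: Citadel 3, Apollo 2. Citadel has a majority.

Citadel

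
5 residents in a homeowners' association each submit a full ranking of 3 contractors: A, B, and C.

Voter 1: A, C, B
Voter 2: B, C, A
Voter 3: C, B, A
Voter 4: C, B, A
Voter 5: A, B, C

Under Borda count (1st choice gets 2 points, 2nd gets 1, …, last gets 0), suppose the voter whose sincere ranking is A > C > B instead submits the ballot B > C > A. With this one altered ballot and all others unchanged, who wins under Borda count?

B

Borda totals with the altered ballot: A 2, B 7, C 6.
The switch changes the winner from C to B.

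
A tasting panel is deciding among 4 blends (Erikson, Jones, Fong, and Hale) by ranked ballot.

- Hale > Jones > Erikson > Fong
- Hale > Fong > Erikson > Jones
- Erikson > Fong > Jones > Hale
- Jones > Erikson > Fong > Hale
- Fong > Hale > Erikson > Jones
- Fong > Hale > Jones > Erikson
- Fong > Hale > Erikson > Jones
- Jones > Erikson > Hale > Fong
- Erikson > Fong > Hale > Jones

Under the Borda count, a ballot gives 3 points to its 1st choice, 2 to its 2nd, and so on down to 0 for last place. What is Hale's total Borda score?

Borda scores:
  Erikson: 1 + 1 + 3 + 2 + 1 + 0 + 1 + 2 + 3 = 14
  Jones: 2 + 0 + 1 + 3 + 0 + 1 + 0 + 3 + 0 = 10
  Fong: 0 + 2 + 2 + 1 + 3 + 3 + 3 + 0 + 2 = 16
  Hale: 3 + 3 + 0 + 0 + 2 + 2 + 2 + 1 + 1 = 14

14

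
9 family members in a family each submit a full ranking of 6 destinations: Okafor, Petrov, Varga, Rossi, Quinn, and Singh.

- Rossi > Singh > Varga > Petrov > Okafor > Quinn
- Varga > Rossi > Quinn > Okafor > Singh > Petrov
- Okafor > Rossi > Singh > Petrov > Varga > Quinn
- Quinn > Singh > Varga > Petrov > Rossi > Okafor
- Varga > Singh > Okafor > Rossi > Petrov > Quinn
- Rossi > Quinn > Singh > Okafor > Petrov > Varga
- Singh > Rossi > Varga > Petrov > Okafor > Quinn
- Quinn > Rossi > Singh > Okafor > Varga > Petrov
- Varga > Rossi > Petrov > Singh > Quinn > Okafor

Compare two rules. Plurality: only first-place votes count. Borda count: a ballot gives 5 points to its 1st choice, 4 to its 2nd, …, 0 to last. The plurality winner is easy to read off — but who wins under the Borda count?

Rossi

Plurality first-place counts: Okafor 1, Petrov 0, Varga 3, Rossi 2, Quinn 2, Singh 1 → Varga.
Borda totals: Okafor 16, Petrov 13, Varga 26, Rossi 33, Quinn 18, Singh 29 → Rossi.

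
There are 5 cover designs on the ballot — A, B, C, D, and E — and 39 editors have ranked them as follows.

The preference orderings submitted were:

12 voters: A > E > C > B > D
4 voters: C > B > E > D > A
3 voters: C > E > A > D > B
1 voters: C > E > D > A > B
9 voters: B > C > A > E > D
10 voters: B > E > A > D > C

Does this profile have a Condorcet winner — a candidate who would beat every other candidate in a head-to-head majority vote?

Head-to-head results (39 voters total):
A vs B: B wins 23–16.
A vs C: A wins 22–17.
A vs D: A wins 34–5.
A vs E: A wins 21–18.
B vs C: C wins 20–19.
B vs D: B wins 35–4.
B vs E: B wins 23–16.
C vs D: C wins 29–10.
C vs E: E wins 22–17.
D vs E: E wins 39–0.
No candidate beats all others: A beats C beats B beats A, a majority cycle.

No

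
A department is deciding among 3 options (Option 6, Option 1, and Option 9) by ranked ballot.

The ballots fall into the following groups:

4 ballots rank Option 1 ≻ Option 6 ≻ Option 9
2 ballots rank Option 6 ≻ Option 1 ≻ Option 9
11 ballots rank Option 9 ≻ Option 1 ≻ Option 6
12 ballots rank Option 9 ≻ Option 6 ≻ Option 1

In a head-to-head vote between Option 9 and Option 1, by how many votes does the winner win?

17

Ballots ranking Option 9 above Option 1: 11+12 = 23.
Ballots ranking Option 1 above Option 9: 4+2 = 6.
Option 9 wins 23–6, a margin of 17.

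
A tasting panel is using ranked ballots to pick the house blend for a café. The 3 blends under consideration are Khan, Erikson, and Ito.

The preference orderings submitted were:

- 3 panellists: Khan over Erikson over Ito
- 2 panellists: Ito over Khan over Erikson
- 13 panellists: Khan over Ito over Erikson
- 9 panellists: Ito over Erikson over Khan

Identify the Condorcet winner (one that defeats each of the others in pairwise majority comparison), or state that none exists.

Khan

Head-to-head results (27 voters total):
Khan vs Erikson: Khan wins 18–9.
Khan vs Ito: Khan wins 16–11.
Erikson vs Ito: Ito wins 24–3.
Khan beats each rival — Erikson (18–9), Ito (16–11) — so Khan is the Condorcet winner.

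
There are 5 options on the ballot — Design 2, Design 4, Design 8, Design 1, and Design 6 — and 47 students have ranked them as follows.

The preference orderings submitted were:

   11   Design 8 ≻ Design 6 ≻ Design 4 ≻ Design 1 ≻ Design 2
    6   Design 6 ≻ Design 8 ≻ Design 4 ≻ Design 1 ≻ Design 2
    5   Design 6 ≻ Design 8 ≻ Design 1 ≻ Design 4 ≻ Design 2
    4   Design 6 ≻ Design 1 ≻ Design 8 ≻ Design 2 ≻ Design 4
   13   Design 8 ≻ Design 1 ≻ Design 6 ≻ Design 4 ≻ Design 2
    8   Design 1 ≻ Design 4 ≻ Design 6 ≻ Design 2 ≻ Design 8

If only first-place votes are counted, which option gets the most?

Design 8

First-place vote totals:
  Design 2: 0
  Design 4: 0
  Design 8: 24
  Design 1: 8
  Design 6: 15
Design 8 has the most first-place votes.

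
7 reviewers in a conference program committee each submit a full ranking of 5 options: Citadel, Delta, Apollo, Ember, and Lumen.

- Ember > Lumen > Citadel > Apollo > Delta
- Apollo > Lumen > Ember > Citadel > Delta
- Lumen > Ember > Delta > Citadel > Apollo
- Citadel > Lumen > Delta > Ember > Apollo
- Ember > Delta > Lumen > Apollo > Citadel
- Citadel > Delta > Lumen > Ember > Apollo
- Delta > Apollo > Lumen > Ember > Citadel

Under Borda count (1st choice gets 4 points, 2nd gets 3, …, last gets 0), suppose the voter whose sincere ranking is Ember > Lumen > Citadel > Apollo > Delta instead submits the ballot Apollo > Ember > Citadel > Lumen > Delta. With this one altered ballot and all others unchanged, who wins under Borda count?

Borda totals with the altered ballot: Citadel 12, Delta 14, Apollo 12, Ember 15, Lumen 17.
The winner is unchanged: still Lumen.

Lumen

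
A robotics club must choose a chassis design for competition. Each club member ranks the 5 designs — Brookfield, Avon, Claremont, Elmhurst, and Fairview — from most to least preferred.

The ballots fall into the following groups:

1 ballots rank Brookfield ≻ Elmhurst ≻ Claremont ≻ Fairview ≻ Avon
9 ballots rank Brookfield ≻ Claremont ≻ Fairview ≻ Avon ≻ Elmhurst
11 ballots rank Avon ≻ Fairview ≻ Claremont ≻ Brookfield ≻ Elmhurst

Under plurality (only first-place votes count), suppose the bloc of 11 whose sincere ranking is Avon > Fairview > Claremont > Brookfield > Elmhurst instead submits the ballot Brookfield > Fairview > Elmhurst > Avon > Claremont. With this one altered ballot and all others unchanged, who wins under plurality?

Brookfield

First-place totals with the altered ballot: Brookfield 21, Avon 0, Claremont 0, Elmhurst 0, Fairview 0.
The switch changes the winner from Avon to Brookfield.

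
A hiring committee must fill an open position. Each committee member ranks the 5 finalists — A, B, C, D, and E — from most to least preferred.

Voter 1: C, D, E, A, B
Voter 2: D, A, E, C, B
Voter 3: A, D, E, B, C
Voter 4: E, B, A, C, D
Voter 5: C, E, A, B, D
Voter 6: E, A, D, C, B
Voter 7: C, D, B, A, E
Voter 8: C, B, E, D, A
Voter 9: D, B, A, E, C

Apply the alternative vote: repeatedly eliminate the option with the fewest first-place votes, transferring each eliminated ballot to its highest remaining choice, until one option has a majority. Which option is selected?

Round 1: C 4, D 2, E 2, A 1, B 0. B has the fewest and is eliminated.
Round 2: C 4, D 2, E 2, A 1. A has the fewest and is eliminated.
Round 3: C 4, D 3, E 2. E has the fewest and is eliminated.
Round 4: C 5, D 4. C has a majority.

C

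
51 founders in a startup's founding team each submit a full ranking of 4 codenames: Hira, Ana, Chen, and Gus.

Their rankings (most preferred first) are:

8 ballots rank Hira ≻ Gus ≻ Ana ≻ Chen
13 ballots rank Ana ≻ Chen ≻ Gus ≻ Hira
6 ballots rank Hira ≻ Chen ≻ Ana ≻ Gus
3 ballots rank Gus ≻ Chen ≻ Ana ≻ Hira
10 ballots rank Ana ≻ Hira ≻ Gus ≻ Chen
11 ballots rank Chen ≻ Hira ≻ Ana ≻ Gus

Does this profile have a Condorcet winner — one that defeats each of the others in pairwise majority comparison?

Head-to-head results (51 voters total):
Hira vs Ana: Ana wins 26–25.
Hira vs Chen: Chen wins 27–24.
Hira vs Gus: Hira wins 35–16.
Ana vs Chen: Ana wins 31–20.
Ana vs Gus: Ana wins 40–11.
Chen vs Gus: Chen wins 30–21.
Ana beats each rival — Hira (26–25), Chen (31–20), Gus (40–11) — so Ana is the Condorcet winner.

Yes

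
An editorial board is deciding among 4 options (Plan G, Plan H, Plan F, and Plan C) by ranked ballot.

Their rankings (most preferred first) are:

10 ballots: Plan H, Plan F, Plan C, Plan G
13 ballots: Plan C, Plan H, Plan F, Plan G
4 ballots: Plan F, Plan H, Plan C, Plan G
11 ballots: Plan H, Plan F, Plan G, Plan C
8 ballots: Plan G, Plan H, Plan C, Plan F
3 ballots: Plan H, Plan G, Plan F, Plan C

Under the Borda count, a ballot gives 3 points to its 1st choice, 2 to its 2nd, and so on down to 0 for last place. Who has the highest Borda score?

Plan H

Borda scores:
  Plan G: 10·0 + 13·0 + 4·0 + 11·1 + 8·3 + 3·2 = 41
  Plan H: 10·3 + 13·2 + 4·2 + 11·3 + 8·2 + 3·3 = 122
  Plan F: 10·2 + 13·1 + 4·3 + 11·2 + 8·0 + 3·1 = 70
  Plan C: 10·1 + 13·3 + 4·1 + 11·0 + 8·1 + 3·0 = 61
Plan H has the highest total.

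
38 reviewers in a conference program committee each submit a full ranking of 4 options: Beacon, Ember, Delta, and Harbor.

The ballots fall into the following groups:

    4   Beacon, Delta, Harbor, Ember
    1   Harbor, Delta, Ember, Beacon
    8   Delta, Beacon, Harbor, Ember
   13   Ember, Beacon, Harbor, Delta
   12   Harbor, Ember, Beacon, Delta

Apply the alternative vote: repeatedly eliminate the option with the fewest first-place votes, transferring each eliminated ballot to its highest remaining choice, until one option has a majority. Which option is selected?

Harbor

Round 1: Ember 13, Harbor 13, Delta 8, Beacon 4. Beacon has the fewest and is eliminated.
Round 2: Ember 13, Harbor 13, Delta 12. Delta has the fewest and is eliminated.
Round 3: Harbor 25, Ember 13. Harbor has a majority.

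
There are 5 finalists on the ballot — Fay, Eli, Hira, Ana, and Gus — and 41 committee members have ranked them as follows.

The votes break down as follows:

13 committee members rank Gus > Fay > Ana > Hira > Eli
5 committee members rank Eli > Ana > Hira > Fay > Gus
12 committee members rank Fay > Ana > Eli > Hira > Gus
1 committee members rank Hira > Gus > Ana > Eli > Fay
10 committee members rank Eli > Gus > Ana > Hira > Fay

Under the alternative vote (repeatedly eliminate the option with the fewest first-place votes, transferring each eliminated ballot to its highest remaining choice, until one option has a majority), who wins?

Eli

Round 1: Eli 15, Gus 13, Fay 12, Hira 1, Ana 0. Ana has the fewest and is eliminated.
Round 2: Eli 15, Gus 13, Fay 12, Hira 1. Hira has the fewest and is eliminated.
Round 3: Eli 15, Gus 14, Fay 12. Fay has the fewest and is eliminated.
Round 4: Eli 27, Gus 14. Eli has a majority.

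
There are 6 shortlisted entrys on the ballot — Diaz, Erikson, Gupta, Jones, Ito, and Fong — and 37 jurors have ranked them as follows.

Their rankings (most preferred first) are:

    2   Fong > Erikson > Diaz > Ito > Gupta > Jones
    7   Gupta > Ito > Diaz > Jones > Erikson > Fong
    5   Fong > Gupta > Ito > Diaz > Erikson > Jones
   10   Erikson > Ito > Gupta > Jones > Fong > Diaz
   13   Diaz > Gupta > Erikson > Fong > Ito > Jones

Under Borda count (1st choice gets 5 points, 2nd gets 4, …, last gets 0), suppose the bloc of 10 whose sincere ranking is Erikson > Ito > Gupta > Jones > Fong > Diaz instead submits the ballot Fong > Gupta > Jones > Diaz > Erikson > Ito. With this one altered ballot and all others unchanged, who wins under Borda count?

Gupta

Borda totals with the altered ballot: Diaz 122, Erikson 69, Gupta 149, Jones 44, Ito 60, Fong 111.
The winner is unchanged: still Gupta.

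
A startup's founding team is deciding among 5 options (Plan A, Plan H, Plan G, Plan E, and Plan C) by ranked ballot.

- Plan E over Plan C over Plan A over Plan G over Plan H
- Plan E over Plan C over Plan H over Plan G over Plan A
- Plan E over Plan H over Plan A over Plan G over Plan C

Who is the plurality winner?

First-place vote totals:
  Plan A: 0
  Plan H: 0
  Plan G: 0
  Plan E: 3
  Plan C: 0
Plan E has the most first-place votes.

Plan E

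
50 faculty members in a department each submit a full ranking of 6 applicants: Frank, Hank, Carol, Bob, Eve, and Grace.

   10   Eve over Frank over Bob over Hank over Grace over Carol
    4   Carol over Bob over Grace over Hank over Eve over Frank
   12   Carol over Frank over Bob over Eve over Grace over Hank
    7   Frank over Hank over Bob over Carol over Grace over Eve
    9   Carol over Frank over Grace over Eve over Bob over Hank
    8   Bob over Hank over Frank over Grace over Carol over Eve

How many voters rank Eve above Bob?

Ballots ranking Eve above Bob: 10+9 = 19.
Ballots ranking Bob above Eve: 4+12+7+8 = 31.
So 19 of 50 voters prefer Eve to Bob.

19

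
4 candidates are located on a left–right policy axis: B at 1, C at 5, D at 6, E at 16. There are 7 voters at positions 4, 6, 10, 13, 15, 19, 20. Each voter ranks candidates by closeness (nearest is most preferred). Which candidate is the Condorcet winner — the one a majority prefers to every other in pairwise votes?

With single-peaked preferences on a line, the Condorcet winner is the candidate closest to the median voter.
The median voter (position 13) is closest to E at 16.
Check: E vs C — voters closer to E: 4 of 7.

E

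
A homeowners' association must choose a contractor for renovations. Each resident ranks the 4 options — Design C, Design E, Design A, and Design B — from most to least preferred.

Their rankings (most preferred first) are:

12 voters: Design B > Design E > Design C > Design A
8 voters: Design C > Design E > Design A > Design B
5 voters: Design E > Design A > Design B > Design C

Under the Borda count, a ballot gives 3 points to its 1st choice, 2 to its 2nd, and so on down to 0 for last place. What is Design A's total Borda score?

18

Borda scores:
  Design C: 12·1 + 8·3 + 5·0 = 36
  Design E: 12·2 + 8·2 + 5·3 = 55
  Design A: 12·0 + 8·1 + 5·2 = 18
  Design B: 12·3 + 8·0 + 5·1 = 41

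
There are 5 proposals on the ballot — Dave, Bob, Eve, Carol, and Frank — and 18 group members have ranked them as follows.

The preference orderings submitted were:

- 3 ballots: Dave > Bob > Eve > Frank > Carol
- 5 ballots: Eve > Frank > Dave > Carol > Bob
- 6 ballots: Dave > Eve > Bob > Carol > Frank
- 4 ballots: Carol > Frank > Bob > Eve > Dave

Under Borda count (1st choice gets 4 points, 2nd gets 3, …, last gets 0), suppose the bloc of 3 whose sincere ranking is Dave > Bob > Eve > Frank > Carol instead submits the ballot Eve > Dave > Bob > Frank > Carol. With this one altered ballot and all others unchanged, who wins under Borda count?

Eve

Borda totals with the altered ballot: Dave 43, Bob 26, Eve 54, Carol 27, Frank 30.
The winner is unchanged: still Eve.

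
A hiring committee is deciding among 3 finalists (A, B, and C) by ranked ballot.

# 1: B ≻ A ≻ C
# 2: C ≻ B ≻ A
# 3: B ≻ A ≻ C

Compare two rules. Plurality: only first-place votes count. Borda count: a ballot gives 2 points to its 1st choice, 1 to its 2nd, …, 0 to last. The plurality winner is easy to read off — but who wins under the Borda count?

Plurality first-place counts: A 0, B 2, C 1 → B.
Borda totals: A 2, B 5, C 2 → B.

B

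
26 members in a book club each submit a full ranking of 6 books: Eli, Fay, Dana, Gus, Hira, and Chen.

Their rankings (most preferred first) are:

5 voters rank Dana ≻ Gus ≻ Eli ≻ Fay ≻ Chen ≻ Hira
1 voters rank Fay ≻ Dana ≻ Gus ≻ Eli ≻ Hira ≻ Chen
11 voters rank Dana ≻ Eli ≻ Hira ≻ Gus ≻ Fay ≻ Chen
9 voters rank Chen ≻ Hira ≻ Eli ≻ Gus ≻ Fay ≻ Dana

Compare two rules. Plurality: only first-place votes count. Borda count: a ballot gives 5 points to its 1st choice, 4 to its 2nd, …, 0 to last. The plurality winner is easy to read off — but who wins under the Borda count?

Eli

Plurality first-place counts: Eli 0, Fay 1, Dana 16, Gus 0, Hira 0, Chen 9 → Dana.
Borda totals: Eli 88, Fay 35, Dana 84, Gus 63, Hira 70, Chen 50 → Eli.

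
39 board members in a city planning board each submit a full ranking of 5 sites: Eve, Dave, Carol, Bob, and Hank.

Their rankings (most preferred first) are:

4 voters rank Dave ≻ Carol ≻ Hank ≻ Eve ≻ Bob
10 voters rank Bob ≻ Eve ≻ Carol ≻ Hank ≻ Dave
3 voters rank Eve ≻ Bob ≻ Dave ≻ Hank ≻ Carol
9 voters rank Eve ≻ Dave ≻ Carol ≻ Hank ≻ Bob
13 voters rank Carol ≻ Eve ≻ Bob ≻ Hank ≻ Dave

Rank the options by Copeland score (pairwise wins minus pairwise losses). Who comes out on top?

Eve

Pairwise results:
  Eve vs Dave: Eve wins 35–4.
  Eve vs Carol: Eve wins 22–17.
  Eve vs Bob: Eve wins 29–10.
  Eve vs Hank: Eve wins 35–4.
  Dave vs Carol: Carol wins 23–16.
  Dave vs Bob: Bob wins 26–13.
  Dave vs Hank: Hank wins 23–16.
  Carol vs Bob: Carol wins 26–13.
  Carol vs Hank: Carol wins 36–3.
  Bob vs Hank: Bob wins 26–13.
Copeland scores (wins − losses):
  Eve: 4 − 0 = 4
  Dave: 0 − 4 = -4
  Carol: 3 − 1 = 2
  Bob: 2 − 2 = 0
  Hank: 1 − 3 = -2
Eve has the best Copeland score.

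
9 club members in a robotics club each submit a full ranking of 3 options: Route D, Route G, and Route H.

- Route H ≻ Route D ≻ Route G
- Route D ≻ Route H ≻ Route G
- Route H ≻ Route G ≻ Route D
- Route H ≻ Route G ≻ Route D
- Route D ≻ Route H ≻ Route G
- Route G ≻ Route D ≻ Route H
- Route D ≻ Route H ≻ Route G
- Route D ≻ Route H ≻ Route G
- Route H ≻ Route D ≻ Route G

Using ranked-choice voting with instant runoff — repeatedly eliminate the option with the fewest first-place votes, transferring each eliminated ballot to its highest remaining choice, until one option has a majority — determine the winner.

Round 1: Route D 4, Route H 4, Route G 1. Route G has the fewest and is eliminated.
Round 2: Route D 5, Route H 4. Route D has a majority.

Route D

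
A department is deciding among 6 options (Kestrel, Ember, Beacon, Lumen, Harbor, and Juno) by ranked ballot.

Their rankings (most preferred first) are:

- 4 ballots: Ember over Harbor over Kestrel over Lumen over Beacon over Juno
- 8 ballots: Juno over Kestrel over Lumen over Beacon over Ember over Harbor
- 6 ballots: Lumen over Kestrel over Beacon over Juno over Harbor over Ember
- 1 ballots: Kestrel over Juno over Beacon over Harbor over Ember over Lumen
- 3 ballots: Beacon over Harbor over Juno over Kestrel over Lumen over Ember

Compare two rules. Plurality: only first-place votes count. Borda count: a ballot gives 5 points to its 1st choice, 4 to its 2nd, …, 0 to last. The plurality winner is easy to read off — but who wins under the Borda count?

Kestrel

Plurality first-place counts: Kestrel 1, Ember 4, Beacon 3, Lumen 6, Harbor 0, Juno 8 → Juno.
Borda totals: Kestrel 79, Ember 29, Beacon 56, Lumen 65, Harbor 36, Juno 65 → Kestrel.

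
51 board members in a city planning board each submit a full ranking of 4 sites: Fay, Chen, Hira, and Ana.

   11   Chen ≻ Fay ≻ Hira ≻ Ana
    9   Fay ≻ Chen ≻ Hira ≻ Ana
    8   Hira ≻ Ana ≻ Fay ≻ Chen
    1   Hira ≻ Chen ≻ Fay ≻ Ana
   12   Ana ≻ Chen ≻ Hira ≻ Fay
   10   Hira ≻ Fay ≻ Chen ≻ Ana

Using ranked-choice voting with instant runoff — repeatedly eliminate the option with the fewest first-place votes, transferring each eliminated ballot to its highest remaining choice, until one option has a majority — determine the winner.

Round 1: Hira 19, Ana 12, Chen 11, Fay 9. Fay has the fewest and is eliminated.
Round 2: Chen 20, Hira 19, Ana 12. Ana has the fewest and is eliminated.
Round 3: Chen 32, Hira 19. Chen has a majority.

Chen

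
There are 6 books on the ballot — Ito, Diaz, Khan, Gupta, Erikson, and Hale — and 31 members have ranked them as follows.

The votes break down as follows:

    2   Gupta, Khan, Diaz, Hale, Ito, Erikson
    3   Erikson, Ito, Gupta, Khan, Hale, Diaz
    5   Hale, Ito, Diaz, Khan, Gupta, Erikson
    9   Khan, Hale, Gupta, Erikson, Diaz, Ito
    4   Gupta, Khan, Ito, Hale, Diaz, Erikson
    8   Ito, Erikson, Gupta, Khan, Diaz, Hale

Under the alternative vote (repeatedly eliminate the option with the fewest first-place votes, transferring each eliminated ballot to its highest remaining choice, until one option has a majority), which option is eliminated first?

Round 1: Khan 9, Ito 8, Gupta 6, Hale 5, Erikson 3, Diaz 0. Diaz has the fewest and is eliminated.
Round 2: Khan 9, Ito 8, Gupta 6, Hale 5, Erikson 3. Erikson has the fewest and is eliminated.
Round 3: Ito 11, Khan 9, Gupta 6, Hale 5. Hale has the fewest and is eliminated.
Round 4: Ito 16, Khan 9, Gupta 6. Ito has a majority.

Diaz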